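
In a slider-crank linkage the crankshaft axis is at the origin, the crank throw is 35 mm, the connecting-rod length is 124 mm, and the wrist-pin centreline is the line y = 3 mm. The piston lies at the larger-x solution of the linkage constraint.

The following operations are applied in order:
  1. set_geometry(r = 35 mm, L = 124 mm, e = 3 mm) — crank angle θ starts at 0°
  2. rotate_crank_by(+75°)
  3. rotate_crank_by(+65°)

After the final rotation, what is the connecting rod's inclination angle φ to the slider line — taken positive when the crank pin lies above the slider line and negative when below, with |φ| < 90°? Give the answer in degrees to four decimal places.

9.0466

set_geometry: r = 35 mm, L = 124 mm, e = 3 mm; θ ← 0°
rotate_crank_by(+75°): θ ← 0° +75° = 75°
rotate_crank_by(+65°): θ ← 75° +65° = 140°
crank pin P = (r cos θ, r sin θ) = (-26.811556, 22.497566)
h = r sin θ − e = 22.497566 − 3 = 19.497566
sin φ = h / L = 19.497566 / 124 = 0.15723844
φ = arcsin(0.15723844) = 9.046641°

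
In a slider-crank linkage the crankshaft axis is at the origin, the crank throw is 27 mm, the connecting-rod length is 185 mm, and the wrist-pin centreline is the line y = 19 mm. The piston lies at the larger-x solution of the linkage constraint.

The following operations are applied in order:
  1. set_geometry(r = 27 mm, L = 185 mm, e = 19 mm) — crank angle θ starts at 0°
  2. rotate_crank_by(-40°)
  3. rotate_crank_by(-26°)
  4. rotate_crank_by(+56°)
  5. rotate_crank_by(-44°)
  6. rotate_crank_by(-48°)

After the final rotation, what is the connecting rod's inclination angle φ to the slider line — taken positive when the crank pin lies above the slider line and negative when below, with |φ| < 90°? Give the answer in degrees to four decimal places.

set_geometry: r = 27 mm, L = 185 mm, e = 19 mm; θ ← 0°
rotate_crank_by(-40°): θ ← 0° -40° = -40°
rotate_crank_by(-26°): θ ← -40° -26° = -66°
rotate_crank_by(+56°): θ ← -66° +56° = -10°
rotate_crank_by(-44°): θ ← -10° -44° = -54°
rotate_crank_by(-48°): θ ← -54° -48° = -102°
crank pin P = (r cos θ, r sin θ) = (-5.613616, -26.409985)
h = r sin θ − e = -26.409985 − 19 = -45.409985
sin φ = h / L = -45.409985 / 185 = -0.24545938
φ = arcsin(-0.24545938) = -14.208983°

-14.2090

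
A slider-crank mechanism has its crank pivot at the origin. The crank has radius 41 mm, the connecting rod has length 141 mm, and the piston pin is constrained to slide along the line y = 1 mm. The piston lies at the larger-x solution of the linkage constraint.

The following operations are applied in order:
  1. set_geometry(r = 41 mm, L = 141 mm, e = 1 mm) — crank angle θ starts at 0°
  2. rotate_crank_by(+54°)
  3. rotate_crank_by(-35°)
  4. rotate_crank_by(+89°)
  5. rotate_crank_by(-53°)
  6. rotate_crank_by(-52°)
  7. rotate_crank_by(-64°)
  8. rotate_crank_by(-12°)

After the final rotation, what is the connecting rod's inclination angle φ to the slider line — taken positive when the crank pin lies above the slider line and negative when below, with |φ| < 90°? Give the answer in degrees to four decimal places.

-16.5688

set_geometry: r = 41 mm, L = 141 mm, e = 1 mm; θ ← 0°
rotate_crank_by(+54°): θ ← 0° +54° = 54°
rotate_crank_by(-35°): θ ← 54° -35° = 19°
rotate_crank_by(+89°): θ ← 19° +89° = 108°
rotate_crank_by(-53°): θ ← 108° -53° = 55°
rotate_crank_by(-52°): θ ← 55° -52° = 3°
rotate_crank_by(-64°): θ ← 3° -64° = -61°
rotate_crank_by(-12°): θ ← -61° -12° = -73°
crank pin P = (r cos θ, r sin θ) = (11.987240, -39.208495)
h = r sin θ − e = -39.208495 − 1 = -40.208495
sin φ = h / L = -40.208495 / 141 = -0.28516663
φ = arcsin(-0.28516663) = -16.568809°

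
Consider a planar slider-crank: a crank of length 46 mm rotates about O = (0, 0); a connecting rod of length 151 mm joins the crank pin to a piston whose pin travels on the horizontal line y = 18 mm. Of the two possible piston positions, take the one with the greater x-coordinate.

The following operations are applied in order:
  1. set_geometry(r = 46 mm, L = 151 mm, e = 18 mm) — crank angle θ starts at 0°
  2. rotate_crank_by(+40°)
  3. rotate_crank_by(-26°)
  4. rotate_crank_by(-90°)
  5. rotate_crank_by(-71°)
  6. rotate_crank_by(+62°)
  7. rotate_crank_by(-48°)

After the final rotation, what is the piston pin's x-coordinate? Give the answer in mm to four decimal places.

110.5227

set_geometry: r = 46 mm, L = 151 mm, e = 18 mm; θ ← 0°
rotate_crank_by(+40°): θ ← 0° +40° = 40°
rotate_crank_by(-26°): θ ← 40° -26° = 14°
rotate_crank_by(-90°): θ ← 14° -90° = -76°
rotate_crank_by(-71°): θ ← -76° -71° = -147°
rotate_crank_by(+62°): θ ← -147° +62° = -85°
rotate_crank_by(-48°): θ ← -85° -48° = -133°
crank pin P = (r cos θ, r sin θ) = (-31.371925, -33.642270)
h = r sin θ − e = -33.642270 − 18 = -51.642270
x = r cos θ + √(L² − h²) = -31.371925 + √(22801.0 − 2666.9241) = -31.371925 + 141.894594 = 110.522670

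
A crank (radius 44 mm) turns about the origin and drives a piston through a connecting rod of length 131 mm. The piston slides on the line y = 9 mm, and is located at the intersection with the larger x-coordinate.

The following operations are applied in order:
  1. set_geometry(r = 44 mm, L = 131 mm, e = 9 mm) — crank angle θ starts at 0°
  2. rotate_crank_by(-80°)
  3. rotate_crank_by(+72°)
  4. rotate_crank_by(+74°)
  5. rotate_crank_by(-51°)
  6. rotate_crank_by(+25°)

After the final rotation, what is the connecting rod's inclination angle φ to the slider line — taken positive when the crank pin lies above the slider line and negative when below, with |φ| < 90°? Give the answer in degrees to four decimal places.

8.4645

set_geometry: r = 44 mm, L = 131 mm, e = 9 mm; θ ← 0°
rotate_crank_by(-80°): θ ← 0° -80° = -80°
rotate_crank_by(+72°): θ ← -80° +72° = -8°
rotate_crank_by(+74°): θ ← -8° +74° = 66°
rotate_crank_by(-51°): θ ← 66° -51° = 15°
rotate_crank_by(+25°): θ ← 15° +25° = 40°
crank pin P = (r cos θ, r sin θ) = (33.705955, 28.282655)
h = r sin θ − e = 28.282655 − 9 = 19.282655
sin φ = h / L = 19.282655 / 131 = 0.14719584
φ = arcsin(0.14719584) = 8.464456°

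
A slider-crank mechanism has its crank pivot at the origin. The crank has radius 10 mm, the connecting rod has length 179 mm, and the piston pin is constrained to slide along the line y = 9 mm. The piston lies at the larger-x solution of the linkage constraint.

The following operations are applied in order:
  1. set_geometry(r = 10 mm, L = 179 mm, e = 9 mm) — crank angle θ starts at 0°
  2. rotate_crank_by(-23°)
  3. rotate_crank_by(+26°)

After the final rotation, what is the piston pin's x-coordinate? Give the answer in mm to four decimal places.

set_geometry: r = 10 mm, L = 179 mm, e = 9 mm; θ ← 0°
rotate_crank_by(-23°): θ ← 0° -23° = -23°
rotate_crank_by(+26°): θ ← -23° +26° = 3°
crank pin P = (r cos θ, r sin θ) = (9.986295, 0.523360)
h = r sin θ − e = 0.523360 − 9 = -8.476640
x = r cos θ + √(L² − h²) = 9.986295 + √(32041.0 − 71.8534) = 9.986295 + 178.799179 = 188.785475

188.7855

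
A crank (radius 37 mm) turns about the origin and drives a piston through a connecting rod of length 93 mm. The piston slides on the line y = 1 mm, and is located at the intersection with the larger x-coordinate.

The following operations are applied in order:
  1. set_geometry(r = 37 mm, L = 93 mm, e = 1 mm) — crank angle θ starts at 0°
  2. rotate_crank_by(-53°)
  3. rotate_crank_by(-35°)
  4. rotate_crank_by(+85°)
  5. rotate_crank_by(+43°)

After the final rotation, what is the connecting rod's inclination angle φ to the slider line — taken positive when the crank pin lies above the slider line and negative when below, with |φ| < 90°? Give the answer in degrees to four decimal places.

set_geometry: r = 37 mm, L = 93 mm, e = 1 mm; θ ← 0°
rotate_crank_by(-53°): θ ← 0° -53° = -53°
rotate_crank_by(-35°): θ ← -53° -35° = -88°
rotate_crank_by(+85°): θ ← -88° +85° = -3°
rotate_crank_by(+43°): θ ← -3° +43° = 40°
crank pin P = (r cos θ, r sin θ) = (28.343644, 23.783142)
h = r sin θ − e = 23.783142 − 1 = 22.783142
sin φ = h / L = 22.783142 / 93 = 0.24498002
φ = arcsin(0.24498002) = 14.180653°

14.1807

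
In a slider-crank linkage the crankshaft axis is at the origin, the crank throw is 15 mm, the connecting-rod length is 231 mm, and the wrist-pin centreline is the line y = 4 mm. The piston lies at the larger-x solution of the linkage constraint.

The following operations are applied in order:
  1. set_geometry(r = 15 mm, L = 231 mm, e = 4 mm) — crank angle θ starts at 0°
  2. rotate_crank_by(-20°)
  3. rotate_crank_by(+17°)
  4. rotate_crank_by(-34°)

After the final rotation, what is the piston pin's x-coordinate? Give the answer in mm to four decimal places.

242.6119

set_geometry: r = 15 mm, L = 231 mm, e = 4 mm; θ ← 0°
rotate_crank_by(-20°): θ ← 0° -20° = -20°
rotate_crank_by(+17°): θ ← -20° +17° = -3°
rotate_crank_by(-34°): θ ← -3° -34° = -37°
crank pin P = (r cos θ, r sin θ) = (11.979533, -9.027225)
h = r sin θ − e = -9.027225 − 4 = -13.027225
x = r cos θ + √(L² − h²) = 11.979533 + √(53361.0 − 169.7086) = 11.979533 + 230.632373 = 242.611905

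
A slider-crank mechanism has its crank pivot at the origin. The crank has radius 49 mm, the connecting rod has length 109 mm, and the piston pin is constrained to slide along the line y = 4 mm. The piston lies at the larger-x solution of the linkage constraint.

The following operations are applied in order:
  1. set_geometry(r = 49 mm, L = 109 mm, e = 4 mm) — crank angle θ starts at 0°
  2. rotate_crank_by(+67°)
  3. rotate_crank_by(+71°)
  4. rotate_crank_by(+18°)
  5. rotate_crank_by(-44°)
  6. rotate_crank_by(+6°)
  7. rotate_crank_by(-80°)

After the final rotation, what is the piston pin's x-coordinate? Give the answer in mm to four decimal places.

set_geometry: r = 49 mm, L = 109 mm, e = 4 mm; θ ← 0°
rotate_crank_by(+67°): θ ← 0° +67° = 67°
rotate_crank_by(+71°): θ ← 67° +71° = 138°
rotate_crank_by(+18°): θ ← 138° +18° = 156°
rotate_crank_by(-44°): θ ← 156° -44° = 112°
rotate_crank_by(+6°): θ ← 112° +6° = 118°
rotate_crank_by(-80°): θ ← 118° -80° = 38°
crank pin P = (r cos θ, r sin θ) = (38.612527, 30.167412)
h = r sin θ − e = 30.167412 − 4 = 26.167412
x = r cos θ + √(L² − h²) = 38.612527 + √(11881.0 − 684.7335) = 38.612527 + 105.812412 = 144.424939

144.4249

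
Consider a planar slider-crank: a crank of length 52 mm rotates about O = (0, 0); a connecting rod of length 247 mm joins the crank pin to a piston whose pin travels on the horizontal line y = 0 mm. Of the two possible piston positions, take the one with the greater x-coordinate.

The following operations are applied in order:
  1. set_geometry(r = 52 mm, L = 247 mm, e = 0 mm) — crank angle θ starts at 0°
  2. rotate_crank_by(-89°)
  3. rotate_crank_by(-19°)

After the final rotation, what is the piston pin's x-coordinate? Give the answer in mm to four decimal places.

225.9295

set_geometry: r = 52 mm, L = 247 mm, e = 0 mm; θ ← 0°
rotate_crank_by(-89°): θ ← 0° -89° = -89°
rotate_crank_by(-19°): θ ← -89° -19° = -108°
crank pin P = (r cos θ, r sin θ) = (-16.068884, -49.454939)
h = r sin θ − e = -49.454939 − 0 = -49.454939
x = r cos θ + √(L² − h²) = -16.068884 + √(61009.0 − 2445.7910) = -16.068884 + 241.998366 = 225.929482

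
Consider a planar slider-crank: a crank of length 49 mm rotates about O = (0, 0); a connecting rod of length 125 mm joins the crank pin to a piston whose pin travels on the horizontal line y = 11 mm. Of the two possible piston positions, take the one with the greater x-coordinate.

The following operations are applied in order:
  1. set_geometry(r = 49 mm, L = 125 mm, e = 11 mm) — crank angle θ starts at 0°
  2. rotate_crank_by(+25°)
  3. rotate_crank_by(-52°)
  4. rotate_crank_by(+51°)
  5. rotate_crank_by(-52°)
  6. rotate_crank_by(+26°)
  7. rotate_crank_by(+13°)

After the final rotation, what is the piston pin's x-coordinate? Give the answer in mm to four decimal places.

set_geometry: r = 49 mm, L = 125 mm, e = 11 mm; θ ← 0°
rotate_crank_by(+25°): θ ← 0° +25° = 25°
rotate_crank_by(-52°): θ ← 25° -52° = -27°
rotate_crank_by(+51°): θ ← -27° +51° = 24°
rotate_crank_by(-52°): θ ← 24° -52° = -28°
rotate_crank_by(+26°): θ ← -28° +26° = -2°
rotate_crank_by(+13°): θ ← -2° +13° = 11°
crank pin P = (r cos θ, r sin θ) = (48.099732, 9.349641)
h = r sin θ − e = 9.349641 − 11 = -1.650359
x = r cos θ + √(L² − h²) = 48.099732 + √(15625.0 − 2.7237) = 48.099732 + 124.989105 = 173.088837

173.0888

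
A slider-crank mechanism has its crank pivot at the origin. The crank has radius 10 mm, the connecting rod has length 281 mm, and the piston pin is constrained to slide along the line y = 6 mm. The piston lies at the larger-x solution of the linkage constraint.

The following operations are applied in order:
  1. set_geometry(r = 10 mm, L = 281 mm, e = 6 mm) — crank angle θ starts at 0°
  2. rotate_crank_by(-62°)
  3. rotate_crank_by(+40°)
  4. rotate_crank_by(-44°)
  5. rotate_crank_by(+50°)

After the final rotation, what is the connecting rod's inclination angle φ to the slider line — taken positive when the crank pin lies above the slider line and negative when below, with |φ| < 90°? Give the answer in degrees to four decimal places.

-1.7857

set_geometry: r = 10 mm, L = 281 mm, e = 6 mm; θ ← 0°
rotate_crank_by(-62°): θ ← 0° -62° = -62°
rotate_crank_by(+40°): θ ← -62° +40° = -22°
rotate_crank_by(-44°): θ ← -22° -44° = -66°
rotate_crank_by(+50°): θ ← -66° +50° = -16°
crank pin P = (r cos θ, r sin θ) = (9.612617, -2.756374)
h = r sin θ − e = -2.756374 − 6 = -8.756374
sin φ = h / L = -8.756374 / 281 = -0.03116147
φ = arcsin(-0.03116147) = -1.785710°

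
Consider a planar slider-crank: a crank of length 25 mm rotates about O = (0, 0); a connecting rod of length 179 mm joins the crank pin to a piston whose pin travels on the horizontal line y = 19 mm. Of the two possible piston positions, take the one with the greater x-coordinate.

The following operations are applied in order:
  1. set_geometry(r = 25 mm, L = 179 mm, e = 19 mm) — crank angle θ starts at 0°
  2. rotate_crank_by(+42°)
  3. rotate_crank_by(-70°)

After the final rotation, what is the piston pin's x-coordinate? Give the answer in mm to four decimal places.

198.4150

set_geometry: r = 25 mm, L = 179 mm, e = 19 mm; θ ← 0°
rotate_crank_by(+42°): θ ← 0° +42° = 42°
rotate_crank_by(-70°): θ ← 42° -70° = -28°
crank pin P = (r cos θ, r sin θ) = (22.073690, -11.736789)
h = r sin θ − e = -11.736789 − 19 = -30.736789
x = r cos θ + √(L² − h²) = 22.073690 + √(32041.0 − 944.7502) = 22.073690 + 176.341288 = 198.414978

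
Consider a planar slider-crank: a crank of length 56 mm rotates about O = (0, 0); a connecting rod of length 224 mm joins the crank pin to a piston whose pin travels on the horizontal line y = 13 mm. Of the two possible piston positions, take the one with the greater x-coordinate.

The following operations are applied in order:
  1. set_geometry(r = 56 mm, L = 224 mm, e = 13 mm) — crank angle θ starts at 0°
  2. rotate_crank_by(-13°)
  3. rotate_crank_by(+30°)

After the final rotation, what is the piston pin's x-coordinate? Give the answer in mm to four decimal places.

set_geometry: r = 56 mm, L = 224 mm, e = 13 mm; θ ← 0°
rotate_crank_by(-13°): θ ← 0° -13° = -13°
rotate_crank_by(+30°): θ ← -13° +30° = 17°
crank pin P = (r cos θ, r sin θ) = (53.553066, 16.372815)
h = r sin θ − e = 16.372815 − 13 = 3.372815
x = r cos θ + √(L² − h²) = 53.553066 + √(50176.0 − 11.3759) = 53.553066 + 223.974606 = 277.527672

277.5277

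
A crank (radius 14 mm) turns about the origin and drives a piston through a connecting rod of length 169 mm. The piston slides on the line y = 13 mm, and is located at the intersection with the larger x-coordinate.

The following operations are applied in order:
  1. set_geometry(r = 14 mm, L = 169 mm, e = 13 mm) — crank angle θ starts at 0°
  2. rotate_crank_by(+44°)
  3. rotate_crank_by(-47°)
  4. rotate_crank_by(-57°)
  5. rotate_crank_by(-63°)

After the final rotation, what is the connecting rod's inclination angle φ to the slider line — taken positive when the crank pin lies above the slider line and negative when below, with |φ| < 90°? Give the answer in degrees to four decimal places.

-8.4183

set_geometry: r = 14 mm, L = 169 mm, e = 13 mm; θ ← 0°
rotate_crank_by(+44°): θ ← 0° +44° = 44°
rotate_crank_by(-47°): θ ← 44° -47° = -3°
rotate_crank_by(-57°): θ ← -3° -57° = -60°
rotate_crank_by(-63°): θ ← -60° -63° = -123°
crank pin P = (r cos θ, r sin θ) = (-7.624946, -11.741388)
h = r sin θ − e = -11.741388 − 13 = -24.741388
sin φ = h / L = -24.741388 / 169 = -0.14639875
φ = arcsin(-0.14639875) = -8.418286°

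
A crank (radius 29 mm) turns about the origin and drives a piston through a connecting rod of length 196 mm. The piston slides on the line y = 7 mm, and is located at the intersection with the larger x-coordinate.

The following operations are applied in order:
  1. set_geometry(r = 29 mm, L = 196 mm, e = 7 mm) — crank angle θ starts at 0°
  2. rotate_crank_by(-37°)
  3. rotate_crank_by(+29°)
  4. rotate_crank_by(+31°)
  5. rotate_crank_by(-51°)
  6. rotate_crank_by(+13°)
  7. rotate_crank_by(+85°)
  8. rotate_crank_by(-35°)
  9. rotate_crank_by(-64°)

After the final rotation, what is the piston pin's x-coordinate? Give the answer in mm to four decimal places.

set_geometry: r = 29 mm, L = 196 mm, e = 7 mm; θ ← 0°
rotate_crank_by(-37°): θ ← 0° -37° = -37°
rotate_crank_by(+29°): θ ← -37° +29° = -8°
rotate_crank_by(+31°): θ ← -8° +31° = 23°
rotate_crank_by(-51°): θ ← 23° -51° = -28°
rotate_crank_by(+13°): θ ← -28° +13° = -15°
rotate_crank_by(+85°): θ ← -15° +85° = 70°
rotate_crank_by(-35°): θ ← 70° -35° = 35°
rotate_crank_by(-64°): θ ← 35° -64° = -29°
crank pin P = (r cos θ, r sin θ) = (25.363972, -14.059479)
h = r sin θ − e = -14.059479 − 7 = -21.059479
x = r cos θ + √(L² − h²) = 25.363972 + √(38416.0 − 443.5017) = 25.363972 + 194.865334 = 220.229305

220.2293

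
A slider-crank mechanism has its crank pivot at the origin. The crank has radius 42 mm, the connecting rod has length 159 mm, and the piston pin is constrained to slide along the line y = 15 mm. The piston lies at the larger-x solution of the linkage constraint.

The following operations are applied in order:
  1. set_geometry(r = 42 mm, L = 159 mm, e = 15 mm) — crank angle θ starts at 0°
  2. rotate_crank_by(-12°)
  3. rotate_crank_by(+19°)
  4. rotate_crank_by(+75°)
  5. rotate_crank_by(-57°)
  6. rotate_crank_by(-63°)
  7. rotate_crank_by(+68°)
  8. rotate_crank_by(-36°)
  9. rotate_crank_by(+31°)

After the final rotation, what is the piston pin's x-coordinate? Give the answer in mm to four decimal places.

197.0411

set_geometry: r = 42 mm, L = 159 mm, e = 15 mm; θ ← 0°
rotate_crank_by(-12°): θ ← 0° -12° = -12°
rotate_crank_by(+19°): θ ← -12° +19° = 7°
rotate_crank_by(+75°): θ ← 7° +75° = 82°
rotate_crank_by(-57°): θ ← 82° -57° = 25°
rotate_crank_by(-63°): θ ← 25° -63° = -38°
rotate_crank_by(+68°): θ ← -38° +68° = 30°
rotate_crank_by(-36°): θ ← 30° -36° = -6°
rotate_crank_by(+31°): θ ← -6° +31° = 25°
crank pin P = (r cos θ, r sin θ) = (38.064927, 17.749967)
h = r sin θ − e = 17.749967 − 15 = 2.749967
x = r cos θ + √(L² − h²) = 38.064927 + √(25281.0 − 7.5623) = 38.064927 + 158.976217 = 197.041144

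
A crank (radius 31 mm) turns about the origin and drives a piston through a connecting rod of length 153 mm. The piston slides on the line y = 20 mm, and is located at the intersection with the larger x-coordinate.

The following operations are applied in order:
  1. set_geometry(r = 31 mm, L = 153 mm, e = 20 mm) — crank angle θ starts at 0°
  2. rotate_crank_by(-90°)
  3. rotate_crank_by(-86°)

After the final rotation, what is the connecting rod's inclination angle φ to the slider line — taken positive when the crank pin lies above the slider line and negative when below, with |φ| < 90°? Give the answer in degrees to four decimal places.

-8.3287

set_geometry: r = 31 mm, L = 153 mm, e = 20 mm; θ ← 0°
rotate_crank_by(-90°): θ ← 0° -90° = -90°
rotate_crank_by(-86°): θ ← -90° -86° = -176°
crank pin P = (r cos θ, r sin θ) = (-30.924486, -2.162451)
h = r sin θ − e = -2.162451 − 20 = -22.162451
sin φ = h / L = -22.162451 / 153 = -0.14485262
φ = arcsin(-0.14485262) = -8.328745°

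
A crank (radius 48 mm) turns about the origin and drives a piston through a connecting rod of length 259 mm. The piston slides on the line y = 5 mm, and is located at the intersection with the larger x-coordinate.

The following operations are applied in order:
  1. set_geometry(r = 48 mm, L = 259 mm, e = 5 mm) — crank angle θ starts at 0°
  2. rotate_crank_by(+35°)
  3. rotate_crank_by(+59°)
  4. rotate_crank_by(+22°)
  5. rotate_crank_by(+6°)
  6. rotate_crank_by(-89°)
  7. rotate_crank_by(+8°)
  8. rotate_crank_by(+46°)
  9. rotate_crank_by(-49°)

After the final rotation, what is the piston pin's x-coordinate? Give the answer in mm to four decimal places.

295.6582

set_geometry: r = 48 mm, L = 259 mm, e = 5 mm; θ ← 0°
rotate_crank_by(+35°): θ ← 0° +35° = 35°
rotate_crank_by(+59°): θ ← 35° +59° = 94°
rotate_crank_by(+22°): θ ← 94° +22° = 116°
rotate_crank_by(+6°): θ ← 116° +6° = 122°
rotate_crank_by(-89°): θ ← 122° -89° = 33°
rotate_crank_by(+8°): θ ← 33° +8° = 41°
rotate_crank_by(+46°): θ ← 41° +46° = 87°
rotate_crank_by(-49°): θ ← 87° -49° = 38°
crank pin P = (r cos θ, r sin θ) = (37.824516, 29.551751)
h = r sin θ − e = 29.551751 − 5 = 24.551751
x = r cos θ + √(L² − h²) = 37.824516 + √(67081.0 − 602.7885) = 37.824516 + 257.833690 = 295.658206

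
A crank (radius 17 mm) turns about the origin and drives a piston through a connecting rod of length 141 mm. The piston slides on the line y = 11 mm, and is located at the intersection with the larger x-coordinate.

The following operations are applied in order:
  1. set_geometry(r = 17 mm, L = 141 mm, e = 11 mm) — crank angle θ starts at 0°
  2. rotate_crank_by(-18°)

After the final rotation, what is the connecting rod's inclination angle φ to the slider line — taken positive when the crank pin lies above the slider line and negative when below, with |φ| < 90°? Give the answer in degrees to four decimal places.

set_geometry: r = 17 mm, L = 141 mm, e = 11 mm; θ ← 0°
rotate_crank_by(-18°): θ ← 0° -18° = -18°
crank pin P = (r cos θ, r sin θ) = (16.167961, -5.253289)
h = r sin θ − e = -5.253289 − 11 = -16.253289
sin φ = h / L = -16.253289 / 141 = -0.11527155
φ = arcsin(-0.11527155) = -6.619288°

-6.6193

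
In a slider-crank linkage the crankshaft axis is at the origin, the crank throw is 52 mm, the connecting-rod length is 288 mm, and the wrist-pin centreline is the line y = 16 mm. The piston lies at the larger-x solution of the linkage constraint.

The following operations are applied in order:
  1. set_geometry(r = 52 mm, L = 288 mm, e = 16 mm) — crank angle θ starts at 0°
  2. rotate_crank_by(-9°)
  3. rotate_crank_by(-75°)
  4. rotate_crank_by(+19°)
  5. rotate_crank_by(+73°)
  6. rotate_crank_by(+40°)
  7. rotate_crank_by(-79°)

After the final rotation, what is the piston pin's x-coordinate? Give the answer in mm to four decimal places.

set_geometry: r = 52 mm, L = 288 mm, e = 16 mm; θ ← 0°
rotate_crank_by(-9°): θ ← 0° -9° = -9°
rotate_crank_by(-75°): θ ← -9° -75° = -84°
rotate_crank_by(+19°): θ ← -84° +19° = -65°
rotate_crank_by(+73°): θ ← -65° +73° = 8°
rotate_crank_by(+40°): θ ← 8° +40° = 48°
rotate_crank_by(-79°): θ ← 48° -79° = -31°
crank pin P = (r cos θ, r sin θ) = (44.572700, -26.781980)
h = r sin θ − e = -26.781980 − 16 = -42.781980
x = r cos θ + √(L² − h²) = 44.572700 + √(82944.0 − 1830.2978) = 44.572700 + 284.804674 = 329.377373

329.3774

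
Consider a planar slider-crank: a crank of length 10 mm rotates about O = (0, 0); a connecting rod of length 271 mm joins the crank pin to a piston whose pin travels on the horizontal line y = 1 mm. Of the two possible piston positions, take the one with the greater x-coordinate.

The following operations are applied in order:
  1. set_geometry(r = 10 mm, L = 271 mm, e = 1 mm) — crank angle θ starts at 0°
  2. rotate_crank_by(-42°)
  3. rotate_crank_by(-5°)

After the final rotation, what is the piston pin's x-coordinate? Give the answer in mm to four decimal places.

set_geometry: r = 10 mm, L = 271 mm, e = 1 mm; θ ← 0°
rotate_crank_by(-42°): θ ← 0° -42° = -42°
rotate_crank_by(-5°): θ ← -42° -5° = -47°
crank pin P = (r cos θ, r sin θ) = (6.819984, -7.313537)
h = r sin θ − e = -7.313537 − 1 = -8.313537
x = r cos θ + √(L² − h²) = 6.819984 + √(73441.0 − 69.1149) = 6.819984 + 270.872452 = 277.692435

277.6924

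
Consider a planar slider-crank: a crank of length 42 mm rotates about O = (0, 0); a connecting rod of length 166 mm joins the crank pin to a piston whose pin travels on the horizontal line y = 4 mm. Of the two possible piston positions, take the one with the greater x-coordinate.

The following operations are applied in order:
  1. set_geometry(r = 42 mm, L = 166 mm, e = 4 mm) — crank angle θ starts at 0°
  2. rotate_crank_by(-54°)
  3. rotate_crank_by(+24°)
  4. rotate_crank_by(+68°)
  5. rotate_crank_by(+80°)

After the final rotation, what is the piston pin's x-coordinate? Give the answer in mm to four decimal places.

set_geometry: r = 42 mm, L = 166 mm, e = 4 mm; θ ← 0°
rotate_crank_by(-54°): θ ← 0° -54° = -54°
rotate_crank_by(+24°): θ ← -54° +24° = -30°
rotate_crank_by(+68°): θ ← -30° +68° = 38°
rotate_crank_by(+80°): θ ← 38° +80° = 118°
crank pin P = (r cos θ, r sin θ) = (-19.717806, 37.083799)
h = r sin θ − e = 37.083799 − 4 = 33.083799
x = r cos θ + √(L² − h²) = -19.717806 + √(27556.0 − 1094.5377) = -19.717806 + 162.669795 = 142.951990

142.9520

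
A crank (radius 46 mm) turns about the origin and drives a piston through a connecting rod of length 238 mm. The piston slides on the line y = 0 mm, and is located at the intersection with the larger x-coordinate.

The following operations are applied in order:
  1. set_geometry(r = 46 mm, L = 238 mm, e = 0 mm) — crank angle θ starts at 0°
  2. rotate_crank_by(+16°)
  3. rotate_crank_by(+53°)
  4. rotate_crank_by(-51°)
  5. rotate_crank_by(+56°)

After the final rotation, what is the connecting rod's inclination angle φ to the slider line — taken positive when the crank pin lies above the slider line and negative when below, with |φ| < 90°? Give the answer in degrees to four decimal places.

set_geometry: r = 46 mm, L = 238 mm, e = 0 mm; θ ← 0°
rotate_crank_by(+16°): θ ← 0° +16° = 16°
rotate_crank_by(+53°): θ ← 16° +53° = 69°
rotate_crank_by(-51°): θ ← 69° -51° = 18°
rotate_crank_by(+56°): θ ← 18° +56° = 74°
crank pin P = (r cos θ, r sin θ) = (12.679318, 44.218038)
h = r sin θ − e = 44.218038 − 0 = 44.218038
sin φ = h / L = 44.218038 / 238 = 0.18579008
φ = arcsin(0.18579008) = 10.707199°

10.7072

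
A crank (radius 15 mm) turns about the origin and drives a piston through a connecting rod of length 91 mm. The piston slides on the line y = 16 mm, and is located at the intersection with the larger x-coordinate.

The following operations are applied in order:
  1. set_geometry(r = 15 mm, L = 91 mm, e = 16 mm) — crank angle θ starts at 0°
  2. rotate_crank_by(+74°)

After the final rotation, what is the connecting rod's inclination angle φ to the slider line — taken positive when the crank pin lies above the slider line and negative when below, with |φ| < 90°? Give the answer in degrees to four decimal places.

set_geometry: r = 15 mm, L = 91 mm, e = 16 mm; θ ← 0°
rotate_crank_by(+74°): θ ← 0° +74° = 74°
crank pin P = (r cos θ, r sin θ) = (4.134560, 14.418925)
h = r sin θ − e = 14.418925 − 16 = -1.581075
sin φ = h / L = -1.581075 / 91 = -0.01737445
φ = arcsin(-0.01737445) = -0.995533°

-0.9955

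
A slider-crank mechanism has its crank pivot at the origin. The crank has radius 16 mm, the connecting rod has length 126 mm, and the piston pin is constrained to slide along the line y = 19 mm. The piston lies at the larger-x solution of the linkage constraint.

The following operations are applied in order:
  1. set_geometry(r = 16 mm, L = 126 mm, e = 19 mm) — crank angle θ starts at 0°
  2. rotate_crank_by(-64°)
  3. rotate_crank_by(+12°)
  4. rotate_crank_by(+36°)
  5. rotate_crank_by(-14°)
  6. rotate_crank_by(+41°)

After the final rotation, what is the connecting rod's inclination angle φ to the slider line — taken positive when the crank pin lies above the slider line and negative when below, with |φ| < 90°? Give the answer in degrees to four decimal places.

-7.2711

set_geometry: r = 16 mm, L = 126 mm, e = 19 mm; θ ← 0°
rotate_crank_by(-64°): θ ← 0° -64° = -64°
rotate_crank_by(+12°): θ ← -64° +12° = -52°
rotate_crank_by(+36°): θ ← -52° +36° = -16°
rotate_crank_by(-14°): θ ← -16° -14° = -30°
rotate_crank_by(+41°): θ ← -30° +41° = 11°
crank pin P = (r cos θ, r sin θ) = (15.706035, 3.052944)
h = r sin θ − e = 3.052944 − 19 = -15.947056
sin φ = h / L = -15.947056 / 126 = -0.12656394
φ = arcsin(-0.12656394) = -7.271080°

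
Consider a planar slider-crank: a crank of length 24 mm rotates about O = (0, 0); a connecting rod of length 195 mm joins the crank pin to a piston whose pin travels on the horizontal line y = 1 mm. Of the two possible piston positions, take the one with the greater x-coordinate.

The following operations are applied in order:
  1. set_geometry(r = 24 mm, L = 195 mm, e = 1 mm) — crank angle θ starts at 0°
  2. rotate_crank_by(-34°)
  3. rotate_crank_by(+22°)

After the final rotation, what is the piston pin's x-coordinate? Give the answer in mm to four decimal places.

218.3835

set_geometry: r = 24 mm, L = 195 mm, e = 1 mm; θ ← 0°
rotate_crank_by(-34°): θ ← 0° -34° = -34°
rotate_crank_by(+22°): θ ← -34° +22° = -12°
crank pin P = (r cos θ, r sin θ) = (23.475542, -4.989881)
h = r sin θ − e = -4.989881 − 1 = -5.989881
x = r cos θ + √(L² − h²) = 23.475542 + √(38025.0 − 35.8787) = 23.475542 + 194.907982 = 218.383524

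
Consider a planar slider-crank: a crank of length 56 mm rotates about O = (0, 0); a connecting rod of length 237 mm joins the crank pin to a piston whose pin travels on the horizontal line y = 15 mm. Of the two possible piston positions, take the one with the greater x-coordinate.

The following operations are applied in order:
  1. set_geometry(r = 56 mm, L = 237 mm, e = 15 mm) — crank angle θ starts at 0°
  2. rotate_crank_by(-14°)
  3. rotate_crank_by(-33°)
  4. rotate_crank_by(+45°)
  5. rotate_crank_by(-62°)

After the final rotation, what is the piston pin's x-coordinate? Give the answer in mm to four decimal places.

252.3660

set_geometry: r = 56 mm, L = 237 mm, e = 15 mm; θ ← 0°
rotate_crank_by(-14°): θ ← 0° -14° = -14°
rotate_crank_by(-33°): θ ← -14° -33° = -47°
rotate_crank_by(+45°): θ ← -47° +45° = -2°
rotate_crank_by(-62°): θ ← -2° -62° = -64°
crank pin P = (r cos θ, r sin θ) = (24.548784, -50.332467)
h = r sin θ − e = -50.332467 − 15 = -65.332467
x = r cos θ + √(L² − h²) = 24.548784 + √(56169.0 − 4268.3312) = 24.548784 + 227.817183 = 252.365967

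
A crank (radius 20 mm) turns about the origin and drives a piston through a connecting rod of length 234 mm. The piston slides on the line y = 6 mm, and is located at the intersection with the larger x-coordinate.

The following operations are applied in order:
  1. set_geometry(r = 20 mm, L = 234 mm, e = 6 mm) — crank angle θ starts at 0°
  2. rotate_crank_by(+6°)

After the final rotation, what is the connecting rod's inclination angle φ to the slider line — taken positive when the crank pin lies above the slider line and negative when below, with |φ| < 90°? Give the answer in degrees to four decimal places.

-0.9573

set_geometry: r = 20 mm, L = 234 mm, e = 6 mm; θ ← 0°
rotate_crank_by(+6°): θ ← 0° +6° = 6°
crank pin P = (r cos θ, r sin θ) = (19.890438, 2.090569)
h = r sin θ − e = 2.090569 − 6 = -3.909431
sin φ = h / L = -3.909431 / 234 = -0.01670697
φ = arcsin(-0.01670697) = -0.957283°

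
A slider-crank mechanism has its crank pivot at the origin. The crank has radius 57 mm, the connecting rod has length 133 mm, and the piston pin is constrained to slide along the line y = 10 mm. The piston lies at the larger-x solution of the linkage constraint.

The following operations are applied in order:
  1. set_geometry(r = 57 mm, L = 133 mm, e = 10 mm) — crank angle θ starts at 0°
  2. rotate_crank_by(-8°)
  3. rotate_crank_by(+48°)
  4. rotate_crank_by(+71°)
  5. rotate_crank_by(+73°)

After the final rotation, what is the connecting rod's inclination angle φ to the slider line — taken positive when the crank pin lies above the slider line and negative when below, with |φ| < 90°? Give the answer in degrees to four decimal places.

set_geometry: r = 57 mm, L = 133 mm, e = 10 mm; θ ← 0°
rotate_crank_by(-8°): θ ← 0° -8° = -8°
rotate_crank_by(+48°): θ ← -8° +48° = 40°
rotate_crank_by(+71°): θ ← 40° +71° = 111°
rotate_crank_by(+73°): θ ← 111° +73° = 184°
crank pin P = (r cos θ, r sin θ) = (-56.861151, -3.976119)
h = r sin θ − e = -3.976119 − 10 = -13.976119
sin φ = h / L = -13.976119 / 133 = -0.10508360
φ = arcsin(-0.10508360) = -6.031983°

-6.0320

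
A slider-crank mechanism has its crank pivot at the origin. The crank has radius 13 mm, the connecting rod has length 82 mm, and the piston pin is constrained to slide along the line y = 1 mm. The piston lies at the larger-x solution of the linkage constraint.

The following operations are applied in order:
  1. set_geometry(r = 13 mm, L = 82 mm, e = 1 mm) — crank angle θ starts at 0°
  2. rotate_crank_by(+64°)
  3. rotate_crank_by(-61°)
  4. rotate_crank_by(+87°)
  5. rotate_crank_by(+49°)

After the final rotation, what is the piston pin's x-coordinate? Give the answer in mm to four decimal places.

71.8424

set_geometry: r = 13 mm, L = 82 mm, e = 1 mm; θ ← 0°
rotate_crank_by(+64°): θ ← 0° +64° = 64°
rotate_crank_by(-61°): θ ← 64° -61° = 3°
rotate_crank_by(+87°): θ ← 3° +87° = 90°
rotate_crank_by(+49°): θ ← 90° +49° = 139°
crank pin P = (r cos θ, r sin θ) = (-9.811225, 8.528767)
h = r sin θ − e = 8.528767 − 1 = 7.528767
x = r cos θ + √(L² − h²) = -9.811225 + √(6724.0 − 56.6823) = -9.811225 + 81.653645 = 71.842420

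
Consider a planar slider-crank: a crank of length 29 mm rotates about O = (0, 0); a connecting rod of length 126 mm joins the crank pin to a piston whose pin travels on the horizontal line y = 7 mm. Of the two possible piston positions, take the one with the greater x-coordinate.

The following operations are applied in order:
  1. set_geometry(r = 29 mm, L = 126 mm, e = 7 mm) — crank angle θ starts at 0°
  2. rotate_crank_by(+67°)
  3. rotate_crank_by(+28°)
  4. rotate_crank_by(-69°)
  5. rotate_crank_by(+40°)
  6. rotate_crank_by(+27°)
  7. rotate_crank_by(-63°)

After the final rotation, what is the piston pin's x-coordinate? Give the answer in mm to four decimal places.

set_geometry: r = 29 mm, L = 126 mm, e = 7 mm; θ ← 0°
rotate_crank_by(+67°): θ ← 0° +67° = 67°
rotate_crank_by(+28°): θ ← 67° +28° = 95°
rotate_crank_by(-69°): θ ← 95° -69° = 26°
rotate_crank_by(+40°): θ ← 26° +40° = 66°
rotate_crank_by(+27°): θ ← 66° +27° = 93°
rotate_crank_by(-63°): θ ← 93° -63° = 30°
crank pin P = (r cos θ, r sin θ) = (25.114737, 14.500000)
h = r sin θ − e = 14.500000 − 7 = 7.500000
x = r cos θ + √(L² − h²) = 25.114737 + √(15876.0 − 56.2500) = 25.114737 + 125.776588 = 150.891324

150.8913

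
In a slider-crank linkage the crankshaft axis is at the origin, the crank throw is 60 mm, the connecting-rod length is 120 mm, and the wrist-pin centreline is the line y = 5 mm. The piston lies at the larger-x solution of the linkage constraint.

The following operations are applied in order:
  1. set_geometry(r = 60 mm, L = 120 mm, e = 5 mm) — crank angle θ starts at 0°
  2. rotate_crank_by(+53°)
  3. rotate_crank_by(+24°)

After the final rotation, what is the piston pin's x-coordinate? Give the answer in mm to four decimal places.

120.9298

set_geometry: r = 60 mm, L = 120 mm, e = 5 mm; θ ← 0°
rotate_crank_by(+53°): θ ← 0° +53° = 53°
rotate_crank_by(+24°): θ ← 53° +24° = 77°
crank pin P = (r cos θ, r sin θ) = (13.497063, 58.462204)
h = r sin θ − e = 58.462204 − 5 = 53.462204
x = r cos θ + √(L² − h²) = 13.497063 + √(14400.0 − 2858.2072) = 13.497063 + 107.432736 = 120.929799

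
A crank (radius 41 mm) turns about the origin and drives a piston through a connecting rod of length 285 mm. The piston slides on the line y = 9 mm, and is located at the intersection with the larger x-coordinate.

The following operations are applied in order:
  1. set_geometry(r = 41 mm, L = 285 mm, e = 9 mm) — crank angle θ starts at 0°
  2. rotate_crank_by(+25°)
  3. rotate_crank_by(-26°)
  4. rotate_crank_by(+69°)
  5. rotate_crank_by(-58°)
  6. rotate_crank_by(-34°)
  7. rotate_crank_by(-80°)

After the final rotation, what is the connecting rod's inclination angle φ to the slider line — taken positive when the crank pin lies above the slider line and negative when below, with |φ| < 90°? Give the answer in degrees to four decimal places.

-9.8556

set_geometry: r = 41 mm, L = 285 mm, e = 9 mm; θ ← 0°
rotate_crank_by(+25°): θ ← 0° +25° = 25°
rotate_crank_by(-26°): θ ← 25° -26° = -1°
rotate_crank_by(+69°): θ ← -1° +69° = 68°
rotate_crank_by(-58°): θ ← 68° -58° = 10°
rotate_crank_by(-34°): θ ← 10° -34° = -24°
rotate_crank_by(-80°): θ ← -24° -80° = -104°
crank pin P = (r cos θ, r sin θ) = (-9.918798, -39.782125)
h = r sin θ − e = -39.782125 − 9 = -48.782125
sin φ = h / L = -48.782125 / 285 = -0.17116535
φ = arcsin(-0.17116535) = -9.855582°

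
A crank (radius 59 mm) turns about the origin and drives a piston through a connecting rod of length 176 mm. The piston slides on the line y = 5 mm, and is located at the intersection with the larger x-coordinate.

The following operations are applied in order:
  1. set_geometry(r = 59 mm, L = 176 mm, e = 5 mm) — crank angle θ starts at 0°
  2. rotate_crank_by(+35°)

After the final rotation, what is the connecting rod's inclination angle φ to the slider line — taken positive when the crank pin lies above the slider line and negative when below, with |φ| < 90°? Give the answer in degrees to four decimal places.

9.4316

set_geometry: r = 59 mm, L = 176 mm, e = 5 mm; θ ← 0°
rotate_crank_by(+35°): θ ← 0° +35° = 35°
crank pin P = (r cos θ, r sin θ) = (48.329971, 33.841010)
h = r sin θ − e = 33.841010 − 5 = 28.841010
sin φ = h / L = 28.841010 / 176 = 0.16386937
φ = arcsin(0.16386937) = 9.431560°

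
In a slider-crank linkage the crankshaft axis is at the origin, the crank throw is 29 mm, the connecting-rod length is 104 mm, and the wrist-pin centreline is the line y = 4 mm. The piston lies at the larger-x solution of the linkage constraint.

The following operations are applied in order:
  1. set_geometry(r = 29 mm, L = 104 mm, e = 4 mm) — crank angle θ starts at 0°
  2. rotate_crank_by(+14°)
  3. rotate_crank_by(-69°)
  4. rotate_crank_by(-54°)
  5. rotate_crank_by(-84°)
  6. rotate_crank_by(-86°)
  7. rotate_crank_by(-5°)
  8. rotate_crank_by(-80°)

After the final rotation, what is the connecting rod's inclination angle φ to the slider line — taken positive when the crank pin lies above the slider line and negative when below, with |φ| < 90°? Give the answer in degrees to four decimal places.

-3.3200

set_geometry: r = 29 mm, L = 104 mm, e = 4 mm; θ ← 0°
rotate_crank_by(+14°): θ ← 0° +14° = 14°
rotate_crank_by(-69°): θ ← 14° -69° = -55°
rotate_crank_by(-54°): θ ← -55° -54° = -109°
rotate_crank_by(-84°): θ ← -109° -84° = -193°
rotate_crank_by(-86°): θ ← -193° -86° = -279°
rotate_crank_by(-5°): θ ← -279° -5° = -284°
rotate_crank_by(-80°): θ ← -284° -80° = -364°
crank pin P = (r cos θ, r sin θ) = (28.929357, -2.022938)
h = r sin θ − e = -2.022938 − 4 = -6.022938
sin φ = h / L = -6.022938 / 104 = -0.05791286
φ = arcsin(-0.05791286) = -3.320020°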